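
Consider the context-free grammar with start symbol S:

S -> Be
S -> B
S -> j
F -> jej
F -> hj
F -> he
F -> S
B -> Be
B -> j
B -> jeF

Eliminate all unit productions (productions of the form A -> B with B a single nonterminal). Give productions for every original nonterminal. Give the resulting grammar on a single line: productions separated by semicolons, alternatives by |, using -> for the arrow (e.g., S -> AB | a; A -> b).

Unit productions: F->S, S->B.
Unit pairs (A ⇒* B via units): (F,B), (F,S), (S,B).
S: inherits non-unit rules of {B, S} → Be | j | jeF.
B: inherits non-unit rules of {B} → Be | j | jeF.
F: inherits non-unit rules of {B, F, S} → Be | he | hj | j | jeF | jej.

S -> j | Be | jeF; B -> j | Be | jeF; F -> j | Be | he | hj | jeF | jej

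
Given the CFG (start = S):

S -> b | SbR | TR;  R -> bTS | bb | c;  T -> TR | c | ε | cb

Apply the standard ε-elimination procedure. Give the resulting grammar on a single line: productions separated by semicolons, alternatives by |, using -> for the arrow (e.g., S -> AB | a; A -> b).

S -> R | b | TR | SbR; R -> c | bS | bb | bTS; T -> R | c | TR | cb

Nullable set: {T}.
S -> TR: T nullable, giving R | TR.
R -> bTS: T nullable, giving bS | bTS.
Drop T -> ε.
T -> TR: T nullable, giving R | TR.
Unchanged (no nullable symbols): S -> SbR; S -> b; R -> bb; R -> c; T -> c; T -> cb.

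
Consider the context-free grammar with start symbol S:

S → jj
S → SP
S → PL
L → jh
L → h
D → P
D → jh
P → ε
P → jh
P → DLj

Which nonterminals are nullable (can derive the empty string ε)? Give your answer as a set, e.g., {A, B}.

{D, P}

Directly nullable (have an ε-rule): {P}.
D is nullable via D -> P (every symbol on the right is already known nullable).
Not nullable: L, S — each has a terminal in every rule's right-hand side or depends on a non-nullable symbol.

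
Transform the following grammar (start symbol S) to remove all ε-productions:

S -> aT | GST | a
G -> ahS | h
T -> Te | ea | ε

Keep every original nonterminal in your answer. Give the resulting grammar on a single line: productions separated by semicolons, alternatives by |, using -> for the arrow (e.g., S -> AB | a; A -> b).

S -> a | GS | aT | GST; G -> h | ahS; T -> e | Te | ea

Nullable set: {T}.
S -> GST: T nullable, giving GS | GST.
S -> aT: T nullable, giving a | aT.
Drop T -> ε.
T -> Te: T nullable, giving Te | e.
Unchanged (no nullable symbols): S -> a; G -> ahS; G -> h; T -> ea.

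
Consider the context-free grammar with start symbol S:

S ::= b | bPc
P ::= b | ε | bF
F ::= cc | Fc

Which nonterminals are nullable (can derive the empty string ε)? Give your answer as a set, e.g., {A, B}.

{P}

Directly nullable (have an ε-rule): {P}.
Not nullable: F, S — each has a terminal in every rule's right-hand side or depends on a non-nullable symbol.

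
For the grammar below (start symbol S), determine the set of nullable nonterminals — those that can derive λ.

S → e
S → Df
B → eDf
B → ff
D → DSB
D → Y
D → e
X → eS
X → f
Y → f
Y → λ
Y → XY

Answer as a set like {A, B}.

Directly nullable (have an ε-rule): {Y}.
D is nullable via D -> Y (every symbol on the right is already known nullable).
Not nullable: B, S, X — each has a terminal in every rule's right-hand side or depends on a non-nullable symbol.

{D, Y}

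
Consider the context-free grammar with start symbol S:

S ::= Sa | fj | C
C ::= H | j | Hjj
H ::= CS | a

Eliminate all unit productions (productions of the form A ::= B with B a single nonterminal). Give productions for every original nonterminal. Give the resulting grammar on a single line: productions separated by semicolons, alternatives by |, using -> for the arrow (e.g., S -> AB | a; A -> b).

S -> a | j | CS | Sa | fj | Hjj; C -> a | j | CS | Hjj; H -> a | CS

Unit productions: C->H, S->C.
Unit pairs (A ⇒* B via units): (C,H), (S,C), (S,H).
S: inherits non-unit rules of {C, H, S} → CS | Hjj | Sa | a | fj | j.
C: inherits non-unit rules of {C, H} → CS | Hjj | a | j.
H: inherits non-unit rules of {H} → CS | a.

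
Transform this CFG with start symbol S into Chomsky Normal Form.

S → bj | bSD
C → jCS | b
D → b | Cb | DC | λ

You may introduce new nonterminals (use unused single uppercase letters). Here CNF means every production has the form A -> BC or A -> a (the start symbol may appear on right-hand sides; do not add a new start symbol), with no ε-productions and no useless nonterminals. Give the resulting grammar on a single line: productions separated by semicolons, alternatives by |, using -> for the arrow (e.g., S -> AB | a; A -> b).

Nullable: {D}; after ε-elimination: S -> bS | bj | bSD; C -> b | jCS; D -> C | b | Cb | DC.
After unit-elimination: S -> bS | bj | bSD; C -> b | jCS; D -> b | Cb | DC | jCS.
TERM: introduce B -> b, A -> j and substitute in every rule of length ≥2.
BIN: C -> ACS becomes C -> AE, E -> CS; D -> ACS becomes D -> AF, F -> CS; S -> BSD becomes S -> BG, G -> SD.

S -> BA | BG | BS; A -> j; B -> b; C -> b | AE; D -> b | AF | CB | DC; E -> CS; F -> CS; G -> SD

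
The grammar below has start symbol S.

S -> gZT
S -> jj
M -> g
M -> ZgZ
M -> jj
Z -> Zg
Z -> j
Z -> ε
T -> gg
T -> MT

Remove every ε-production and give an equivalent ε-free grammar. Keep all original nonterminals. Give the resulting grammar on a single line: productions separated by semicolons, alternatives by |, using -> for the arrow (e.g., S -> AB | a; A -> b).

Nullable set: {Z}.
S -> gZT: Z nullable, giving gT | gZT.
M -> ZgZ: Z, Z nullable, giving Zg | ZgZ | g | gZ.
Drop Z -> ε.
Z -> Zg: Z nullable, giving Zg | g.
Unchanged (no nullable symbols): S -> jj; M -> g; M -> jj; T -> MT; T -> gg; Z -> j.

S -> gT | jj | gZT; M -> g | Zg | gZ | jj | ZgZ; T -> MT | gg; Z -> g | j | Zg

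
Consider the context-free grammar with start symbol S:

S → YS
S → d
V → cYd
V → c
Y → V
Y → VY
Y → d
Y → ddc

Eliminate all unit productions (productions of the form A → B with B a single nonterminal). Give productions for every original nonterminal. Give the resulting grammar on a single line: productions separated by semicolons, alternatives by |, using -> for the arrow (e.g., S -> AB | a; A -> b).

Unit productions: Y->V.
Unit pairs (A ⇒* B via units): (Y,V).
S: inherits non-unit rules of {S} → YS | d.
V: inherits non-unit rules of {V} → c | cYd.
Y: inherits non-unit rules of {V, Y} → VY | c | cYd | d | ddc.

S -> d | YS; V -> c | cYd; Y -> c | d | VY | cYd | ddc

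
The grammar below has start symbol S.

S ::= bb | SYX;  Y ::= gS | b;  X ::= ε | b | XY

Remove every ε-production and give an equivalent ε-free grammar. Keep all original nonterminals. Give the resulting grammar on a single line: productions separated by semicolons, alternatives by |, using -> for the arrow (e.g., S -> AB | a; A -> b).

S -> SY | bb | SYX; X -> Y | b | XY; Y -> b | gS

Nullable set: {X}.
S -> SYX: X nullable, giving SY | SYX.
Drop X -> ε.
X -> XY: X nullable, giving XY | Y.
Unchanged (no nullable symbols): S -> bb; X -> b; Y -> b; Y -> gS.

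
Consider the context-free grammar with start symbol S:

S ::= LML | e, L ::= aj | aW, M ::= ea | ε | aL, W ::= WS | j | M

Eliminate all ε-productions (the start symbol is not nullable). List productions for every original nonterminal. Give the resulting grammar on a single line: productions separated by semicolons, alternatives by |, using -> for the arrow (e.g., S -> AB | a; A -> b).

S -> e | LL | LML; L -> a | aW | aj; M -> aL | ea; W -> M | S | j | WS

Nullable set: {M, W}.
S -> LML: M nullable, giving LL | LML.
L -> aW: W nullable, giving a | aW.
Drop M -> ε.
W -> M: M nullable, giving M.
W -> WS: W nullable, giving S | WS.
Unchanged (no nullable symbols): S -> e; L -> aj; M -> aL; M -> ea; W -> j.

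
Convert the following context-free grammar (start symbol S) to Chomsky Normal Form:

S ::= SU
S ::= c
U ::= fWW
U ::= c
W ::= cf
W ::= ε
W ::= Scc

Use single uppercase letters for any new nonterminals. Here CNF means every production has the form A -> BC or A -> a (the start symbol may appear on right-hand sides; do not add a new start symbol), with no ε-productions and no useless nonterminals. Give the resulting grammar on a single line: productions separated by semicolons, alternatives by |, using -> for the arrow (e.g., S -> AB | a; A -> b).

Nullable: {W}; after ε-elimination: S -> c | SU; U -> c | f | fW | fWW; W -> cf | Scc.
No unit productions to eliminate.
TERM: introduce B -> c, A -> f and substitute in every rule of length ≥2.
BIN: U -> AWW becomes U -> AC, C -> WW; W -> SBB becomes W -> SD, D -> BB.

S -> c | SU; A -> f; B -> c; C -> WW; D -> BB; U -> c | f | AC | AW; W -> BA | SD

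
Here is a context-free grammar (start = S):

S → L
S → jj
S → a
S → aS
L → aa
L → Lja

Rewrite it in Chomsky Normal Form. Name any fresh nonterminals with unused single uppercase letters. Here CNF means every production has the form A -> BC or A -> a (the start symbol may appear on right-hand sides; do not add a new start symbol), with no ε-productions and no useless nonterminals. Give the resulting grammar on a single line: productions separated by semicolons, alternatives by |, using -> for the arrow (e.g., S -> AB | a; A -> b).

No ε-productions.
After unit-elimination: S -> a | aS | aa | jj | Lja; L -> aa | Lja.
TERM: introduce B -> a, A -> j and substitute in every rule of length ≥2.
BIN: L -> LAB becomes L -> LC, C -> AB; S -> LAB becomes S -> LD, D -> AB.

S -> a | AA | BB | BS | LD; A -> j; B -> a; C -> AB; D -> AB; L -> BB | LC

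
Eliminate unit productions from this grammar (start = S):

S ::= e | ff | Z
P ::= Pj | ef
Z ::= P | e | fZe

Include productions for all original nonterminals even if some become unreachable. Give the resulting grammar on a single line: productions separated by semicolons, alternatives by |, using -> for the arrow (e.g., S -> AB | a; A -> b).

S -> e | Pj | ef | ff | fZe; P -> Pj | ef; Z -> e | Pj | ef | fZe

Unit productions: S->Z, Z->P.
Unit pairs (A ⇒* B via units): (S,P), (S,Z), (Z,P).
S: inherits non-unit rules of {P, S, Z} → Pj | e | ef | fZe | ff.
P: inherits non-unit rules of {P} → Pj | ef.
Z: inherits non-unit rules of {P, Z} → Pj | e | ef | fZe.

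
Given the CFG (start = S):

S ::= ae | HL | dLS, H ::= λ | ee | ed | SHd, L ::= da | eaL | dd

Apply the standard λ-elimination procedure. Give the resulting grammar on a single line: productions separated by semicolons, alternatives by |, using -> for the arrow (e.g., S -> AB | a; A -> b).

S -> L | HL | ae | dLS; H -> Sd | ed | ee | SHd; L -> da | dd | eaL

Nullable set: {H}.
S -> HL: H nullable, giving HL | L.
Drop H -> λ.
H -> SHd: H nullable, giving SHd | Sd.
Unchanged (no nullable symbols): S -> ae; S -> dLS; H -> ed; H -> ee; L -> da; L -> dd; L -> eaL.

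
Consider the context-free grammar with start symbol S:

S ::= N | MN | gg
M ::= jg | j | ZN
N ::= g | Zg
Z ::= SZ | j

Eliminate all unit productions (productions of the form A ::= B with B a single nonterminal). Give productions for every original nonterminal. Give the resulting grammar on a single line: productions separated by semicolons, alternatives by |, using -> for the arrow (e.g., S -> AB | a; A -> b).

Unit productions: S->N.
Unit pairs (A ⇒* B via units): (S,N).
S: inherits non-unit rules of {N, S} → MN | Zg | g | gg.
M: inherits non-unit rules of {M} → ZN | j | jg.
N: inherits non-unit rules of {N} → Zg | g.
Z: inherits non-unit rules of {Z} → SZ | j.

S -> g | MN | Zg | gg; M -> j | ZN | jg; N -> g | Zg; Z -> j | SZ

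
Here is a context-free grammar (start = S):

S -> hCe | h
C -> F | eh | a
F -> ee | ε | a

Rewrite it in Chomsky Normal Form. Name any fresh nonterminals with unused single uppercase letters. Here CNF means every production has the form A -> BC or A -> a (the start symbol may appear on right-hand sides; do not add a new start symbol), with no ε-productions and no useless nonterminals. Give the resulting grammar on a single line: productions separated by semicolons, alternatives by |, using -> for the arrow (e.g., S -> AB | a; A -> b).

S -> h | BA | BD; A -> e; B -> h; C -> a | AA | AB; D -> CA

Nullable: {C, F}; after ε-elimination: S -> h | he | hCe; C -> F | a | eh; F -> a | ee.
After unit-elimination: S -> h | he | hCe; C -> a | ee | eh; F -> a | ee.
TERM: introduce A -> e, B -> h and substitute in every rule of length ≥2.
BIN: S -> BCA becomes S -> BD, D -> CA.
Drop unreachable/unproductive: F.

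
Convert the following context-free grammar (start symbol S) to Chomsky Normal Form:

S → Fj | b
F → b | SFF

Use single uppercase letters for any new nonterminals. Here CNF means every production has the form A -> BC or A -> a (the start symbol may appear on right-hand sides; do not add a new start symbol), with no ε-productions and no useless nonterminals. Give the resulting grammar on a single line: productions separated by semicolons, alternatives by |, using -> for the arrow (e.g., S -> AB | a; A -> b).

S -> b | FA; A -> j; B -> FF; F -> b | SB

No ε-productions.
No unit productions to eliminate.
TERM: introduce A -> j and substitute in every rule of length ≥2.
BIN: F -> SFF becomes F -> SB, B -> FF.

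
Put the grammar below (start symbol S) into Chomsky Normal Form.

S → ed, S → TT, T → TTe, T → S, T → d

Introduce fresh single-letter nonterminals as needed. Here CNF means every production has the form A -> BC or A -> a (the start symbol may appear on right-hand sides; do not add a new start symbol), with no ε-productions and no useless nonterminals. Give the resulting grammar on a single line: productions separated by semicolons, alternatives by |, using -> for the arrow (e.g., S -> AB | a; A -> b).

No ε-productions.
After unit-elimination: S -> TT | ed; T -> d | TT | ed | TTe.
TERM: introduce B -> d, A -> e and substitute in every rule of length ≥2.
BIN: T -> TTA becomes T -> TC, C -> TA.

S -> AB | TT; A -> e; B -> d; C -> TA; T -> d | AB | TC | TT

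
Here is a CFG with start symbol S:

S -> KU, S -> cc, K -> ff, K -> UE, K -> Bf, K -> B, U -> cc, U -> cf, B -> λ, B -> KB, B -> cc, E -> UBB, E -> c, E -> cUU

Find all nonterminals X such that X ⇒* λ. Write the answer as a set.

Directly nullable (have an ε-rule): {B}.
K is nullable via K -> B (every symbol on the right is already known nullable).
Not nullable: E, S, U — each has a terminal in every rule's right-hand side or depends on a non-nullable symbol.

{B, K}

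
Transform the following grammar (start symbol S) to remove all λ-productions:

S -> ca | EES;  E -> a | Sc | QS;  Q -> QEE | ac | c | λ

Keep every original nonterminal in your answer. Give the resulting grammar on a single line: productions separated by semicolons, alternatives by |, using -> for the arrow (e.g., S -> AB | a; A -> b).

S -> ca | EES; E -> S | a | QS | Sc; Q -> c | EE | ac | QEE

Nullable set: {Q}.
E -> QS: Q nullable, giving QS | S.
Drop Q -> λ.
Q -> QEE: Q nullable, giving EE | QEE.
Unchanged (no nullable symbols): S -> EES; S -> ca; E -> Sc; E -> a; Q -> ac; Q -> c.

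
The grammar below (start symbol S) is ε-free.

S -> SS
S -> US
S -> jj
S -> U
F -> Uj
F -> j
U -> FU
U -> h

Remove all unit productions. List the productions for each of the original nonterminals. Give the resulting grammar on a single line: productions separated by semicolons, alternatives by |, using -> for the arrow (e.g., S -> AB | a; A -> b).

Unit productions: S->U.
Unit pairs (A ⇒* B via units): (S,U).
S: inherits non-unit rules of {S, U} → FU | SS | US | h | jj.
F: inherits non-unit rules of {F} → Uj | j.
U: inherits non-unit rules of {U} → FU | h.

S -> h | FU | SS | US | jj; F -> j | Uj; U -> h | FU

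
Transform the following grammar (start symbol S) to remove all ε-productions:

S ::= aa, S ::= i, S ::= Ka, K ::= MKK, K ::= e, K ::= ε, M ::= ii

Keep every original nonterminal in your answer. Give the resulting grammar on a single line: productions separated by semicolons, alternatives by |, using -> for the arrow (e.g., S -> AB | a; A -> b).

S -> a | i | Ka | aa; K -> M | e | MK | MKK; M -> ii

Nullable set: {K}.
S -> Ka: K nullable, giving Ka | a.
Drop K -> ε.
K -> MKK: K, K nullable, giving M | MK | MKK.
Unchanged (no nullable symbols): S -> aa; S -> i; K -> e; M -> ii.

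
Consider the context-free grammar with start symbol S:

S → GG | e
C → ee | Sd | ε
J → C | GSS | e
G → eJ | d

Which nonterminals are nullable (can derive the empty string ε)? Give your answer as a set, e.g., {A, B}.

{C, J}

Directly nullable (have an ε-rule): {C}.
J is nullable via J -> C (every symbol on the right is already known nullable).
Not nullable: G, S — each has a terminal in every rule's right-hand side or depends on a non-nullable symbol.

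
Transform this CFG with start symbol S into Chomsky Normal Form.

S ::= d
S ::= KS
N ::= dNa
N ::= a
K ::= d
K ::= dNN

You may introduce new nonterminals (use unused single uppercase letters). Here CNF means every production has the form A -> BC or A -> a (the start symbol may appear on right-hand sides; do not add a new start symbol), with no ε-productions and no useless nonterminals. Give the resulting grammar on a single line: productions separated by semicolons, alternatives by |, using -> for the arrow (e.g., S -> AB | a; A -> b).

S -> d | KS; A -> d; B -> a; C -> NN; D -> NB; K -> d | AC; N -> a | AD

No ε-productions.
No unit productions to eliminate.
TERM: introduce B -> a, A -> d and substitute in every rule of length ≥2.
BIN: K -> ANN becomes K -> AC, C -> NN; N -> ANB becomes N -> AD, D -> NB.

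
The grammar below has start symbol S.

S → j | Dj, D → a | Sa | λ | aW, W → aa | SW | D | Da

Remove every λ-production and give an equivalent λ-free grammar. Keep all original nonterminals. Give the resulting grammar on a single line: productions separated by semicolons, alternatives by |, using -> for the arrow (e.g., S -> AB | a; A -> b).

S -> j | Dj; D -> a | Sa | aW; W -> D | S | a | Da | SW | aa

Nullable set: {D, W}.
S -> Dj: D nullable, giving Dj | j.
Drop D -> λ.
D -> aW: W nullable, giving a | aW.
W -> D: D nullable, giving D.
W -> Da: D nullable, giving Da | a.
W -> SW: W nullable, giving S | SW.
Unchanged (no nullable symbols): S -> j; D -> Sa; D -> a; W -> aa.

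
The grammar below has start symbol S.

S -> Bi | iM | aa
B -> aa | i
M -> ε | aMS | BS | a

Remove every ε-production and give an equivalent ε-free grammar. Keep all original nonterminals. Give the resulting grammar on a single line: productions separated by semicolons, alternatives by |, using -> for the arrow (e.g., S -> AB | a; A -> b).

S -> i | Bi | aa | iM; B -> i | aa; M -> a | BS | aS | aMS

Nullable set: {M}.
S -> iM: M nullable, giving i | iM.
Drop M -> ε.
M -> aMS: M nullable, giving aMS | aS.
Unchanged (no nullable symbols): S -> Bi; S -> aa; B -> aa; B -> i; M -> BS; M -> a.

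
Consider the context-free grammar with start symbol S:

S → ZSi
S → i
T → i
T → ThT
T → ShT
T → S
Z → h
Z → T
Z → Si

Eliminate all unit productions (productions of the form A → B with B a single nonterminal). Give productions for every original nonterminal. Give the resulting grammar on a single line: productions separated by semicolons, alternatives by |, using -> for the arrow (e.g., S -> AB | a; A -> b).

S -> i | ZSi; T -> i | ShT | ThT | ZSi; Z -> h | i | Si | ShT | ThT | ZSi

Unit productions: T->S, Z->T.
Unit pairs (A ⇒* B via units): (T,S), (Z,S), (Z,T).
S: inherits non-unit rules of {S} → ZSi | i.
T: inherits non-unit rules of {S, T} → ShT | ThT | ZSi | i.
Z: inherits non-unit rules of {S, T, Z} → ShT | Si | ThT | ZSi | h | i.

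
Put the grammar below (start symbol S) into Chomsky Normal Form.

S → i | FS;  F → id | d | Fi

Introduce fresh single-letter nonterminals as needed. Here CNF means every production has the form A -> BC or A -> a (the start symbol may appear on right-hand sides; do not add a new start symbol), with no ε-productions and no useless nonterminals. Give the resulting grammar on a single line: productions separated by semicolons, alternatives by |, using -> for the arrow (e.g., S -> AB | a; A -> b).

S -> i | FS; A -> i; B -> d; F -> d | AB | FA

No ε-productions.
No unit productions to eliminate.
TERM: introduce B -> d, A -> i and substitute in every rule of length ≥2.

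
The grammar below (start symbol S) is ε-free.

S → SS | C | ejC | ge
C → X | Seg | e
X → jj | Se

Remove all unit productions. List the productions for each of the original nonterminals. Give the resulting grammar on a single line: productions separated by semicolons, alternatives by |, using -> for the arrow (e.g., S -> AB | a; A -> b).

Unit productions: C->X, S->C.
Unit pairs (A ⇒* B via units): (C,X), (S,C), (S,X).
S: inherits non-unit rules of {C, S, X} → SS | Se | Seg | e | ejC | ge | jj.
C: inherits non-unit rules of {C, X} → Se | Seg | e | jj.
X: inherits non-unit rules of {X} → Se | jj.

S -> e | SS | Se | ge | jj | Seg | ejC; C -> e | Se | jj | Seg; X -> Se | jj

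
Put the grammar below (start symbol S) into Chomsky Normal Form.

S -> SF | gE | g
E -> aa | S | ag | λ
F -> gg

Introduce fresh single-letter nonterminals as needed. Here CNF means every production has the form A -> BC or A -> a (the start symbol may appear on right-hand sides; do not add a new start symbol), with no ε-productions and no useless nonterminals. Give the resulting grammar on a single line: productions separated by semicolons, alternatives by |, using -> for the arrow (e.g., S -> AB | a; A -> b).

S -> g | BE | SF; A -> a; B -> g; E -> g | AA | AB | BE | SF; F -> BB

Nullable: {E}; after ε-elimination: S -> g | SF | gE; E -> S | aa | ag; F -> gg.
After unit-elimination: S -> g | SF | gE; E -> g | SF | aa | ag | gE; F -> gg.
TERM: introduce A -> a, B -> g and substitute in every rule of length ≥2.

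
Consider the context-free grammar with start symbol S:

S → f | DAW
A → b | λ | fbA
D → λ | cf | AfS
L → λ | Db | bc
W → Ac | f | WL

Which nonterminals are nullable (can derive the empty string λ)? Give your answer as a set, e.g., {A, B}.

Directly nullable (have an ε-rule): {A, D, L}.
Not nullable: S, W — each has a terminal in every rule's right-hand side or depends on a non-nullable symbol.

{A, D, L}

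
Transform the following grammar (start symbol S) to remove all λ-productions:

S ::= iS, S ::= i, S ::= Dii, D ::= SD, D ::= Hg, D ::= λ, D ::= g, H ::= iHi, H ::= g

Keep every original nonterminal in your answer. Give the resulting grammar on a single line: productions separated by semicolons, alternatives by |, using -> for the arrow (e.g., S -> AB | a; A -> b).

Nullable set: {D}.
S -> Dii: D nullable, giving Dii | ii.
Drop D -> λ.
D -> SD: D nullable, giving S | SD.
Unchanged (no nullable symbols): S -> i; S -> iS; D -> Hg; D -> g; H -> g; H -> iHi.

S -> i | iS | ii | Dii; D -> S | g | Hg | SD; H -> g | iHi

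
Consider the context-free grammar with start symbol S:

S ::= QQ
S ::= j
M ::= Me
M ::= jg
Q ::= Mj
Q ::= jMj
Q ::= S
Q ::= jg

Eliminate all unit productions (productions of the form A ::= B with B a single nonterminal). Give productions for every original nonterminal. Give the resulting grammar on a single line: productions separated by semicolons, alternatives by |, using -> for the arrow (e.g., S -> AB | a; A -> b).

S -> j | QQ; M -> Me | jg; Q -> j | Mj | QQ | jg | jMj

Unit productions: Q->S.
Unit pairs (A ⇒* B via units): (Q,S).
S: inherits non-unit rules of {S} → QQ | j.
M: inherits non-unit rules of {M} → Me | jg.
Q: inherits non-unit rules of {Q, S} → Mj | QQ | j | jMj | jg.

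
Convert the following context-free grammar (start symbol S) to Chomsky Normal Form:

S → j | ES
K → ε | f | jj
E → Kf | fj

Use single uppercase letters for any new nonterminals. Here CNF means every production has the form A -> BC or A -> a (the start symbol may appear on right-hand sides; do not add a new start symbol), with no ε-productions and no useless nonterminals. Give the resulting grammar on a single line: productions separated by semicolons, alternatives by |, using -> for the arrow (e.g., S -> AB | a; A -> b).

S -> j | ES; A -> f; B -> j; E -> f | AB | KA; K -> f | BB

Nullable: {K}; after ε-elimination: S -> j | ES; E -> f | Kf | fj; K -> f | jj.
No unit productions to eliminate.
TERM: introduce A -> f, B -> j and substitute in every rule of length ≥2.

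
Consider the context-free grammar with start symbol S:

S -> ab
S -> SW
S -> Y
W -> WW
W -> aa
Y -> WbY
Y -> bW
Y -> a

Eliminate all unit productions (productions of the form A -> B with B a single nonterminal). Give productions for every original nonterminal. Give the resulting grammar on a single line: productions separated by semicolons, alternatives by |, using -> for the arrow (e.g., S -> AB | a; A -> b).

Unit productions: S->Y.
Unit pairs (A ⇒* B via units): (S,Y).
S: inherits non-unit rules of {S, Y} → SW | WbY | a | ab | bW.
W: inherits non-unit rules of {W} → WW | aa.
Y: inherits non-unit rules of {Y} → WbY | a | bW.

S -> a | SW | ab | bW | WbY; W -> WW | aa; Y -> a | bW | WbY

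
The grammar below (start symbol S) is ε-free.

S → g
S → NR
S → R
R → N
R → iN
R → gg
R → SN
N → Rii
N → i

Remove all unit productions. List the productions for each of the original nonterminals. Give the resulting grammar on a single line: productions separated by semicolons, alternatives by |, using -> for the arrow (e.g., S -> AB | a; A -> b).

Unit productions: R->N, S->R.
Unit pairs (A ⇒* B via units): (R,N), (S,N), (S,R).
S: inherits non-unit rules of {N, R, S} → NR | Rii | SN | g | gg | i | iN.
N: inherits non-unit rules of {N} → Rii | i.
R: inherits non-unit rules of {N, R} → Rii | SN | gg | i | iN.

S -> g | i | NR | SN | gg | iN | Rii; N -> i | Rii; R -> i | SN | gg | iN | Rii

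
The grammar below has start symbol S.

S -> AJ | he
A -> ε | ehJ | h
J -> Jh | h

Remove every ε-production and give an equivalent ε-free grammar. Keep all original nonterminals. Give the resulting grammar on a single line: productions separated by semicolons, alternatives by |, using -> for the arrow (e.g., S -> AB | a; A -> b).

S -> J | AJ | he; A -> h | ehJ; J -> h | Jh

Nullable set: {A}.
S -> AJ: A nullable, giving AJ | J.
Drop A -> ε.
Unchanged (no nullable symbols): S -> he; A -> ehJ; A -> h; J -> Jh; J -> h.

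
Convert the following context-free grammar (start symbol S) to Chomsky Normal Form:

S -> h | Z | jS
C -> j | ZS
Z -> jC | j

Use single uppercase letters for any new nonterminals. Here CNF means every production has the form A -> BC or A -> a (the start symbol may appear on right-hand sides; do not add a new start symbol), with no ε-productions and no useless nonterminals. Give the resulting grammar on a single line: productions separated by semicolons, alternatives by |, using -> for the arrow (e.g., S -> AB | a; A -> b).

No ε-productions.
After unit-elimination: S -> h | j | jC | jS; C -> j | ZS; Z -> j | jC.
TERM: introduce A -> j and substitute in every rule of length ≥2.

S -> h | j | AC | AS; A -> j; C -> j | ZS; Z -> j | AC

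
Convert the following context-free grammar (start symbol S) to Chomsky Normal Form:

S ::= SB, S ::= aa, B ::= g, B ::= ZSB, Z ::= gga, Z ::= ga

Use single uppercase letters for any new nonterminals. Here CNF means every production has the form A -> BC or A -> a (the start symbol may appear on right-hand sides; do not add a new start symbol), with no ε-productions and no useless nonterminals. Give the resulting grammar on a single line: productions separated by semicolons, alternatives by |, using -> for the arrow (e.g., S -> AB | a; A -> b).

S -> AA | SB; A -> a; B -> g | ZD; C -> g; D -> SB; E -> CA; Z -> CA | CE

No ε-productions.
No unit productions to eliminate.
TERM: introduce A -> a, C -> g and substitute in every rule of length ≥2.
BIN: B -> ZSB becomes B -> ZD, D -> SB; Z -> CCA becomes Z -> CE, E -> CA.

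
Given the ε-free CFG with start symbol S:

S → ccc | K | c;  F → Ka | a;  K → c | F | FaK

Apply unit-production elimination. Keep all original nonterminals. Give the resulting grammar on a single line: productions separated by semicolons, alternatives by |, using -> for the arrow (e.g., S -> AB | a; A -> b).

Unit productions: K->F, S->K.
Unit pairs (A ⇒* B via units): (K,F), (S,F), (S,K).
S: inherits non-unit rules of {F, K, S} → FaK | Ka | a | c | ccc.
F: inherits non-unit rules of {F} → Ka | a.
K: inherits non-unit rules of {F, K} → FaK | Ka | a | c.

S -> a | c | Ka | FaK | ccc; F -> a | Ka; K -> a | c | Ka | FaK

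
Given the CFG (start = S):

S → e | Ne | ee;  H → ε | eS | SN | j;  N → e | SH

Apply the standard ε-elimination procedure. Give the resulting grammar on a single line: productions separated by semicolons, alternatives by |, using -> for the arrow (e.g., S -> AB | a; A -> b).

S -> e | Ne | ee; H -> j | SN | eS; N -> S | e | SH

Nullable set: {H}.
Drop H -> ε.
N -> SH: H nullable, giving S | SH.
Unchanged (no nullable symbols): S -> Ne; S -> e; S -> ee; H -> SN; H -> eS; H -> j; N -> e.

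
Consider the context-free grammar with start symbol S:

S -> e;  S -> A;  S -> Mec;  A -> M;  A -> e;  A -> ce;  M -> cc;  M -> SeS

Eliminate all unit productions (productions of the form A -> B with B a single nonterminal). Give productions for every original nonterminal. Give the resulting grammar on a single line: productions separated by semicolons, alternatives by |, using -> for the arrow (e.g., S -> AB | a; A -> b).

S -> e | cc | ce | Mec | SeS; A -> e | cc | ce | SeS; M -> cc | SeS

Unit productions: A->M, S->A.
Unit pairs (A ⇒* B via units): (A,M), (S,A), (S,M).
S: inherits non-unit rules of {A, M, S} → Mec | SeS | cc | ce | e.
A: inherits non-unit rules of {A, M} → SeS | cc | ce | e.
M: inherits non-unit rules of {M} → SeS | cc.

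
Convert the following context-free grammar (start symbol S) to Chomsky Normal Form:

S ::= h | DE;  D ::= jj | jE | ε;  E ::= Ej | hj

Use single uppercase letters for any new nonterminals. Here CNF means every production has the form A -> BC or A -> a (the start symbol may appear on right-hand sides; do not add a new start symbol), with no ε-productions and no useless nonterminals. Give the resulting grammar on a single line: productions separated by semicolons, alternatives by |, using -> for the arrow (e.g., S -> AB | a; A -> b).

S -> h | BA | DE | EA; A -> j; B -> h; D -> AA | AE; E -> BA | EA

Nullable: {D}; after ε-elimination: S -> E | h | DE; D -> jE | jj; E -> Ej | hj.
After unit-elimination: S -> h | DE | Ej | hj; D -> jE | jj; E -> Ej | hj.
TERM: introduce B -> h, A -> j and substitute in every rule of length ≥2.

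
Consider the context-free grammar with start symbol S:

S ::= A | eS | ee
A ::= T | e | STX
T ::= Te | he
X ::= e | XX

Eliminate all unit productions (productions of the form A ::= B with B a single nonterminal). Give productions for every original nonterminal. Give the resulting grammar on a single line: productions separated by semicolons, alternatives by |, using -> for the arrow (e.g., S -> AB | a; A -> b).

Unit productions: A->T, S->A.
Unit pairs (A ⇒* B via units): (A,T), (S,A), (S,T).
S: inherits non-unit rules of {A, S, T} → STX | Te | e | eS | ee | he.
A: inherits non-unit rules of {A, T} → STX | Te | e | he.
T: inherits non-unit rules of {T} → Te | he.
X: inherits non-unit rules of {X} → XX | e.

S -> e | Te | eS | ee | he | STX; A -> e | Te | he | STX; T -> Te | he; X -> e | XX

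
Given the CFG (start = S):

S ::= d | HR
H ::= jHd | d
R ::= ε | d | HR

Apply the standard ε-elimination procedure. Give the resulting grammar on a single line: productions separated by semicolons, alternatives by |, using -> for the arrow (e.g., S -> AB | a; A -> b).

S -> H | d | HR; H -> d | jHd; R -> H | d | HR

Nullable set: {R}.
S -> HR: R nullable, giving H | HR.
Drop R -> ε.
R -> HR: R nullable, giving H | HR.
Unchanged (no nullable symbols): S -> d; H -> d; H -> jHd; R -> d.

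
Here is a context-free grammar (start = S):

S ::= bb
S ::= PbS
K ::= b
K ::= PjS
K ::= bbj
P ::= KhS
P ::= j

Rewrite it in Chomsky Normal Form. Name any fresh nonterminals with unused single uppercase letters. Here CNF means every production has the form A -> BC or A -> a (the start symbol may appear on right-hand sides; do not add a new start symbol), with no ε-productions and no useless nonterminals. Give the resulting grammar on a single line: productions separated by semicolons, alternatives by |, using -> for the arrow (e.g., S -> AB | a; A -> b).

S -> BB | PG; A -> j; B -> b; C -> h; D -> BA; E -> AS; F -> CS; G -> BS; K -> b | BD | PE; P -> j | KF

No ε-productions.
No unit productions to eliminate.
TERM: introduce B -> b, C -> h, A -> j and substitute in every rule of length ≥2.
BIN: K -> BBA becomes K -> BD, D -> BA; K -> PAS becomes K -> PE, E -> AS; P -> KCS becomes P -> KF, F -> CS; S -> PBS becomes S -> PG, G -> BS.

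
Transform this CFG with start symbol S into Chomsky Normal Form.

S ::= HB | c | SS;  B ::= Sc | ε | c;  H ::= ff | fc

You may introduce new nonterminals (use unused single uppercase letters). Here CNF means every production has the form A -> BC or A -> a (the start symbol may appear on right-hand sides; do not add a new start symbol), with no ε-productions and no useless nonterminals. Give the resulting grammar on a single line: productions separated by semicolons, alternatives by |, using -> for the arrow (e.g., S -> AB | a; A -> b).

Nullable: {B}; after ε-elimination: S -> H | c | HB | SS; B -> c | Sc; H -> fc | ff.
After unit-elimination: S -> c | HB | SS | fc | ff; B -> c | Sc; H -> fc | ff.
TERM: introduce A -> c, C -> f and substitute in every rule of length ≥2.

S -> c | CA | CC | HB | SS; A -> c; B -> c | SA; C -> f; H -> CA | CC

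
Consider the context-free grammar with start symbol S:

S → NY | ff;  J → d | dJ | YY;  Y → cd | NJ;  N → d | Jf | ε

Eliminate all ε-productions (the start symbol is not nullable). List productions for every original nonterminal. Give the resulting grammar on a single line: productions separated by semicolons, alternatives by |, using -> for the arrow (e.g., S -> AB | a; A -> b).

S -> Y | NY | ff; J -> d | YY | dJ; N -> d | Jf; Y -> J | NJ | cd

Nullable set: {N}.
S -> NY: N nullable, giving NY | Y.
Drop N -> ε.
Y -> NJ: N nullable, giving J | NJ.
Unchanged (no nullable symbols): S -> ff; J -> YY; J -> d; J -> dJ; N -> Jf; N -> d; Y -> cd.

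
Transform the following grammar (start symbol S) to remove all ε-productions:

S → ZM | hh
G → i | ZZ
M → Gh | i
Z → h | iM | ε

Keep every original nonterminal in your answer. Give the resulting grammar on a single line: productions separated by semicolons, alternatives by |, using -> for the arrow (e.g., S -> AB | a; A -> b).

Nullable set: {G, Z}.
S -> ZM: Z nullable, giving M | ZM.
G -> ZZ: Z, Z nullable, giving Z | ZZ.
M -> Gh: G nullable, giving Gh | h.
Drop Z -> ε.
Unchanged (no nullable symbols): S -> hh; G -> i; M -> i; Z -> h; Z -> iM.

S -> M | ZM | hh; G -> Z | i | ZZ; M -> h | i | Gh; Z -> h | iM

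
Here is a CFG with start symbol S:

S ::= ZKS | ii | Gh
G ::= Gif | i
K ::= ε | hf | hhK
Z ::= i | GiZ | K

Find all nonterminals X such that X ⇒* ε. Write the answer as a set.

{K, Z}

Directly nullable (have an ε-rule): {K}.
Z is nullable via Z -> K (every symbol on the right is already known nullable).
Not nullable: G, S — each has a terminal in every rule's right-hand side or depends on a non-nullable symbol.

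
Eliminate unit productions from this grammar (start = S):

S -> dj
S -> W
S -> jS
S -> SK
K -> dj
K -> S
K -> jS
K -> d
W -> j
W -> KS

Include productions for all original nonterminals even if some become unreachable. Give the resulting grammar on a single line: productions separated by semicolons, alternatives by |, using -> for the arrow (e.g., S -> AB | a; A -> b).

S -> j | KS | SK | dj | jS; K -> d | j | KS | SK | dj | jS; W -> j | KS

Unit productions: K->S, S->W.
Unit pairs (A ⇒* B via units): (K,S), (K,W), (S,W).
S: inherits non-unit rules of {S, W} → KS | SK | dj | j | jS.
K: inherits non-unit rules of {K, S, W} → KS | SK | d | dj | j | jS.
W: inherits non-unit rules of {W} → KS | j.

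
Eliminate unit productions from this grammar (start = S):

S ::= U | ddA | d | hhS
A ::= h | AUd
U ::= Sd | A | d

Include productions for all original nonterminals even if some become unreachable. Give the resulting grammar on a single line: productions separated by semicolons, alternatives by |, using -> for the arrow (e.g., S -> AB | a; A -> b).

S -> d | h | Sd | AUd | ddA | hhS; A -> h | AUd; U -> d | h | Sd | AUd

Unit productions: S->U, U->A.
Unit pairs (A ⇒* B via units): (S,A), (S,U), (U,A).
S: inherits non-unit rules of {A, S, U} → AUd | Sd | d | ddA | h | hhS.
A: inherits non-unit rules of {A} → AUd | h.
U: inherits non-unit rules of {A, U} → AUd | Sd | d | h.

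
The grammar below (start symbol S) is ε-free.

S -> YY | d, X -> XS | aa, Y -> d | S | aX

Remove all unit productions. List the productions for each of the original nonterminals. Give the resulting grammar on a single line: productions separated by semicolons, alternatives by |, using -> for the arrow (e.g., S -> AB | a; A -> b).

S -> d | YY; X -> XS | aa; Y -> d | YY | aX

Unit productions: Y->S.
Unit pairs (A ⇒* B via units): (Y,S).
S: inherits non-unit rules of {S} → YY | d.
X: inherits non-unit rules of {X} → XS | aa.
Y: inherits non-unit rules of {S, Y} → YY | aX | d.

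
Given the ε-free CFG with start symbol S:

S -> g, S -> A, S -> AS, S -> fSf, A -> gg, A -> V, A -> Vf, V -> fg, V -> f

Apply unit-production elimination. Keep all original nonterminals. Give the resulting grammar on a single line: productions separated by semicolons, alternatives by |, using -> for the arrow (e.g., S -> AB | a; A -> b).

S -> f | g | AS | Vf | fg | gg | fSf; A -> f | Vf | fg | gg; V -> f | fg

Unit productions: A->V, S->A.
Unit pairs (A ⇒* B via units): (A,V), (S,A), (S,V).
S: inherits non-unit rules of {A, S, V} → AS | Vf | f | fSf | fg | g | gg.
A: inherits non-unit rules of {A, V} → Vf | f | fg | gg.
V: inherits non-unit rules of {V} → f | fg.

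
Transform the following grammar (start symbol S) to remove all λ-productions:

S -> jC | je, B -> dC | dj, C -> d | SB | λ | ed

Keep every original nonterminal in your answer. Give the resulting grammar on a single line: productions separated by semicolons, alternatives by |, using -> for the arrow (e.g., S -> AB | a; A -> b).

S -> j | jC | je; B -> d | dC | dj; C -> d | SB | ed

Nullable set: {C}.
S -> jC: C nullable, giving j | jC.
B -> dC: C nullable, giving d | dC.
Drop C -> λ.
Unchanged (no nullable symbols): S -> je; B -> dj; C -> SB; C -> d; C -> ed.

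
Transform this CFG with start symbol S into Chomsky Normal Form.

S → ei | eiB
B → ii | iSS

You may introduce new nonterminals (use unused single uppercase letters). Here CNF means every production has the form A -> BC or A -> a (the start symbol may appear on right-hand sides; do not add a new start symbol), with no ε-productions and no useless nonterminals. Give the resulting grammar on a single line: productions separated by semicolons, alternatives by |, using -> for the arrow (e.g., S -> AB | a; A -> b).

S -> CA | CE; A -> i; B -> AA | AD; C -> e; D -> SS; E -> AB

No ε-productions.
No unit productions to eliminate.
TERM: introduce C -> e, A -> i and substitute in every rule of length ≥2.
BIN: B -> ASS becomes B -> AD, D -> SS; S -> CAB becomes S -> CE, E -> AB.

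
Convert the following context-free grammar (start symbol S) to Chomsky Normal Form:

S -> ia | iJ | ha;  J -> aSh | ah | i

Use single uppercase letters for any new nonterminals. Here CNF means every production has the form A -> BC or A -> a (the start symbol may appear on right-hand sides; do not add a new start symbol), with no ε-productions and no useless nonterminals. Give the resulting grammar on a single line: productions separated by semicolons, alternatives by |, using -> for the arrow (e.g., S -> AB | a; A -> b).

S -> BA | CA | CJ; A -> a; B -> h; C -> i; D -> SB; J -> i | AB | AD

No ε-productions.
No unit productions to eliminate.
TERM: introduce A -> a, B -> h, C -> i and substitute in every rule of length ≥2.
BIN: J -> ASB becomes J -> AD, D -> SB.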